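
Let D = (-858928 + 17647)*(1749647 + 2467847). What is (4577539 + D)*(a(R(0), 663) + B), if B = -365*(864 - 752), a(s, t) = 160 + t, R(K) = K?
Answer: 142125960991559675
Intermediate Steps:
D = -3548097569814 (D = -841281*4217494 = -3548097569814)
B = -40880 (B = -365*112 = -40880)
(4577539 + D)*(a(R(0), 663) + B) = (4577539 - 3548097569814)*((160 + 663) - 40880) = -3548092992275*(823 - 40880) = -3548092992275*(-40057) = 142125960991559675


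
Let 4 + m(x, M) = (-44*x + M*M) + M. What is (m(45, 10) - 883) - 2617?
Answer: -5374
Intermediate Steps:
m(x, M) = -4 + M + M² - 44*x (m(x, M) = -4 + ((-44*x + M*M) + M) = -4 + ((-44*x + M²) + M) = -4 + ((M² - 44*x) + M) = -4 + (M + M² - 44*x) = -4 + M + M² - 44*x)
(m(45, 10) - 883) - 2617 = ((-4 + 10 + 10² - 44*45) - 883) - 2617 = ((-4 + 10 + 100 - 1980) - 883) - 2617 = (-1874 - 883) - 2617 = -2757 - 2617 = -5374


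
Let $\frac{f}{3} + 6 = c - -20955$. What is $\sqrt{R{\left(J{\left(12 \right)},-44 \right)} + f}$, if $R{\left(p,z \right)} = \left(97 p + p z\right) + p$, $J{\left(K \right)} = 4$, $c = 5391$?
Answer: $6 \sqrt{2201} \approx 281.49$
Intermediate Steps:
$R{\left(p,z \right)} = 98 p + p z$
$f = 79020$ ($f = -18 + 3 \left(5391 - -20955\right) = -18 + 3 \left(5391 + 20955\right) = -18 + 3 \cdot 26346 = -18 + 79038 = 79020$)
$\sqrt{R{\left(J{\left(12 \right)},-44 \right)} + f} = \sqrt{4 \left(98 - 44\right) + 79020} = \sqrt{4 \cdot 54 + 79020} = \sqrt{216 + 79020} = \sqrt{79236} = 6 \sqrt{2201}$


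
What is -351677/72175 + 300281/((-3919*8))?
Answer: -32698558479/2262830600 ≈ -14.450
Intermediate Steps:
-351677/72175 + 300281/((-3919*8)) = -351677*1/72175 + 300281/(-31352) = -351677/72175 + 300281*(-1/31352) = -351677/72175 - 300281/31352 = -32698558479/2262830600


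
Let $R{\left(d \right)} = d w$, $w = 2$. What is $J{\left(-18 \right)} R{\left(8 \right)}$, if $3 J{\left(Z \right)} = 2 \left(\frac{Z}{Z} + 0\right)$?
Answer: $\frac{32}{3} \approx 10.667$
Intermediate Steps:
$R{\left(d \right)} = 2 d$ ($R{\left(d \right)} = d 2 = 2 d$)
$J{\left(Z \right)} = \frac{2}{3}$ ($J{\left(Z \right)} = \frac{2 \left(\frac{Z}{Z} + 0\right)}{3} = \frac{2 \left(1 + 0\right)}{3} = \frac{2 \cdot 1}{3} = \frac{1}{3} \cdot 2 = \frac{2}{3}$)
$J{\left(-18 \right)} R{\left(8 \right)} = \frac{2 \cdot 2 \cdot 8}{3} = \frac{2}{3} \cdot 16 = \frac{32}{3}$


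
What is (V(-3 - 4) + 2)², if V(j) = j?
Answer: 25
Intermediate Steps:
(V(-3 - 4) + 2)² = ((-3 - 4) + 2)² = (-7 + 2)² = (-5)² = 25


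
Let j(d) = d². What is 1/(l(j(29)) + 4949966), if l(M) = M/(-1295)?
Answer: 1295/6410205129 ≈ 2.0202e-7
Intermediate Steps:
l(M) = -M/1295 (l(M) = M*(-1/1295) = -M/1295)
1/(l(j(29)) + 4949966) = 1/(-1/1295*29² + 4949966) = 1/(-1/1295*841 + 4949966) = 1/(-841/1295 + 4949966) = 1/(6410205129/1295) = 1295/6410205129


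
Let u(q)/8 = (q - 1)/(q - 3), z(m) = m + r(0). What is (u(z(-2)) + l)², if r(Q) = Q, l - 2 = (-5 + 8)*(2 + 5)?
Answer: 19321/25 ≈ 772.84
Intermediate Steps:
l = 23 (l = 2 + (-5 + 8)*(2 + 5) = 2 + 3*7 = 2 + 21 = 23)
z(m) = m (z(m) = m + 0 = m)
u(q) = 8*(-1 + q)/(-3 + q) (u(q) = 8*((q - 1)/(q - 3)) = 8*((-1 + q)/(-3 + q)) = 8*(-1 + q)/(-3 + q))
(u(z(-2)) + l)² = (8*(-1 - 2)/(-3 - 2) + 23)² = (8*(-3)/(-5) + 23)² = (8*(-⅕)*(-3) + 23)² = (24/5 + 23)² = (139/5)² = 19321/25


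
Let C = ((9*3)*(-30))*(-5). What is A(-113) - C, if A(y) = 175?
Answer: -3875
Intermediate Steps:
C = 4050 (C = (27*(-30))*(-5) = -810*(-5) = 4050)
A(-113) - C = 175 - 1*4050 = 175 - 4050 = -3875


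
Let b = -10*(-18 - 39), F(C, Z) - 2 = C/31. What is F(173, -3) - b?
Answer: -17435/31 ≈ -562.42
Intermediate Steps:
F(C, Z) = 2 + C/31
b = 570 (b = -10*(-57) = 570)
F(173, -3) - b = (2 + (1/31)*173) - 1*570 = (2 + 173/31) - 570 = 235/31 - 570 = -17435/31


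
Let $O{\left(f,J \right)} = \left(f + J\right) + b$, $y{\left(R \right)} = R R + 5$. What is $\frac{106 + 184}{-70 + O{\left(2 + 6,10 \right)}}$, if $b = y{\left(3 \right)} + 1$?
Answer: $- \frac{290}{37} \approx -7.8378$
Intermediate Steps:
$y{\left(R \right)} = 5 + R^{2}$ ($y{\left(R \right)} = R^{2} + 5 = 5 + R^{2}$)
$b = 15$ ($b = \left(5 + 3^{2}\right) + 1 = \left(5 + 9\right) + 1 = 14 + 1 = 15$)
$O{\left(f,J \right)} = 15 + J + f$ ($O{\left(f,J \right)} = \left(f + J\right) + 15 = \left(J + f\right) + 15 = 15 + J + f$)
$\frac{106 + 184}{-70 + O{\left(2 + 6,10 \right)}} = \frac{106 + 184}{-70 + \left(15 + 10 + \left(2 + 6\right)\right)} = \frac{290}{-70 + \left(15 + 10 + 8\right)} = \frac{290}{-70 + 33} = \frac{290}{-37} = 290 \left(- \frac{1}{37}\right) = - \frac{290}{37}$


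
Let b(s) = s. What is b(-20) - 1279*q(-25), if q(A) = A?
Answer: 31955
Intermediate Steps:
b(-20) - 1279*q(-25) = -20 - 1279*(-25) = -20 + 31975 = 31955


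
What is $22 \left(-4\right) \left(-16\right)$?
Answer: $1408$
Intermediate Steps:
$22 \left(-4\right) \left(-16\right) = \left(-88\right) \left(-16\right) = 1408$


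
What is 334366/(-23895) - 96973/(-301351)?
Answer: -98444358631/7200782145 ≈ -13.671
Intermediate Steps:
334366/(-23895) - 96973/(-301351) = 334366*(-1/23895) - 96973*(-1/301351) = -334366/23895 + 96973/301351 = -98444358631/7200782145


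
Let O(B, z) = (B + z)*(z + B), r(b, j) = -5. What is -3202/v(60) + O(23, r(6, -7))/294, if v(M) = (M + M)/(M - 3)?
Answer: -1489451/980 ≈ -1519.8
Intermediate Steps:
v(M) = 2*M/(-3 + M) (v(M) = (2*M)/(-3 + M) = 2*M/(-3 + M))
O(B, z) = (B + z)² (O(B, z) = (B + z)*(B + z) = (B + z)²)
-3202/v(60) + O(23, r(6, -7))/294 = -3202/(2*60/(-3 + 60)) + (23 - 5)²/294 = -3202/(2*60/57) + 18²*(1/294) = -3202/(2*60*(1/57)) + 324*(1/294) = -3202/40/19 + 54/49 = -3202*19/40 + 54/49 = -30419/20 + 54/49 = -1489451/980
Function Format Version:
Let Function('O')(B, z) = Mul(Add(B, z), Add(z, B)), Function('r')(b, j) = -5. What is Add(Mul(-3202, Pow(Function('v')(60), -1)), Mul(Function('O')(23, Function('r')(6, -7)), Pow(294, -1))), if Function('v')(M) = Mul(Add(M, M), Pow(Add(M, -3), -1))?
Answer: Rational(-1489451, 980) ≈ -1519.8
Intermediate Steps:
Function('v')(M) = Mul(2, M, Pow(Add(-3, M), -1)) (Function('v')(M) = Mul(Mul(2, M), Pow(Add(-3, M), -1)) = Mul(2, M, Pow(Add(-3, M), -1)))
Function('O')(B, z) = Pow(Add(B, z), 2) (Function('O')(B, z) = Mul(Add(B, z), Add(B, z)) = Pow(Add(B, z), 2))
Add(Mul(-3202, Pow(Function('v')(60), -1)), Mul(Function('O')(23, Function('r')(6, -7)), Pow(294, -1))) = Add(Mul(-3202, Pow(Mul(2, 60, Pow(Add(-3, 60), -1)), -1)), Mul(Pow(Add(23, -5), 2), Pow(294, -1))) = Add(Mul(-3202, Pow(Mul(2, 60, Pow(57, -1)), -1)), Mul(Pow(18, 2), Rational(1, 294))) = Add(Mul(-3202, Pow(Mul(2, 60, Rational(1, 57)), -1)), Mul(324, Rational(1, 294))) = Add(Mul(-3202, Pow(Rational(40, 19), -1)), Rational(54, 49)) = Add(Mul(-3202, Rational(19, 40)), Rational(54, 49)) = Add(Rational(-30419, 20), Rational(54, 49)) = Rational(-1489451, 980)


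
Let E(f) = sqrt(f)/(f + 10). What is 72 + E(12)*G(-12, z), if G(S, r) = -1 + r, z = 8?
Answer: 72 + 7*sqrt(3)/11 ≈ 73.102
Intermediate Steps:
E(f) = sqrt(f)/(10 + f)
72 + E(12)*G(-12, z) = 72 + (sqrt(12)/(10 + 12))*(-1 + 8) = 72 + ((2*sqrt(3))/22)*7 = 72 + ((2*sqrt(3))*(1/22))*7 = 72 + (sqrt(3)/11)*7 = 72 + 7*sqrt(3)/11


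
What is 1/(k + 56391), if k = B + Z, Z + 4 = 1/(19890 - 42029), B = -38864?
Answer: 22139/387941696 ≈ 5.7068e-5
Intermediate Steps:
Z = -88557/22139 (Z = -4 + 1/(19890 - 42029) = -4 + 1/(-22139) = -4 - 1/22139 = -88557/22139 ≈ -4.0000)
k = -860498653/22139 (k = -38864 - 88557/22139 = -860498653/22139 ≈ -38868.)
1/(k + 56391) = 1/(-860498653/22139 + 56391) = 1/(387941696/22139) = 22139/387941696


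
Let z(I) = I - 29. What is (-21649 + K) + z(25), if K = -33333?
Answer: -54986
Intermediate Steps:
z(I) = -29 + I
(-21649 + K) + z(25) = (-21649 - 33333) + (-29 + 25) = -54982 - 4 = -54986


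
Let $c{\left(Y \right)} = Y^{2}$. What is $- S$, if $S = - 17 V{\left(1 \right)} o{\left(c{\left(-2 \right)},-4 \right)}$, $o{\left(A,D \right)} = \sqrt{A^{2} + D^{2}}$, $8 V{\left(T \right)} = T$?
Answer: $\frac{17 \sqrt{2}}{2} \approx 12.021$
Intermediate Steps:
$V{\left(T \right)} = \frac{T}{8}$
$S = - \frac{17 \sqrt{2}}{2}$ ($S = - 17 \cdot \frac{1}{8} \cdot 1 \sqrt{\left(\left(-2\right)^{2}\right)^{2} + \left(-4\right)^{2}} = \left(-17\right) \frac{1}{8} \sqrt{4^{2} + 16} = - \frac{17 \sqrt{16 + 16}}{8} = - \frac{17 \sqrt{32}}{8} = - \frac{17 \cdot 4 \sqrt{2}}{8} = - \frac{17 \sqrt{2}}{2} \approx -12.021$)
$- S = - \frac{\left(-17\right) \sqrt{2}}{2} = \frac{17 \sqrt{2}}{2}$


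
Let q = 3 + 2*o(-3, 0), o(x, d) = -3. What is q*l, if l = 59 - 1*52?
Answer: -21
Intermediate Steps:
l = 7 (l = 59 - 52 = 7)
q = -3 (q = 3 + 2*(-3) = 3 - 6 = -3)
q*l = -3*7 = -21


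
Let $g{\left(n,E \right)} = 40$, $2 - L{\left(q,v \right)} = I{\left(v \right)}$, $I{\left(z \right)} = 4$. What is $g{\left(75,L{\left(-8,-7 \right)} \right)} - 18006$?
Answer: $-17966$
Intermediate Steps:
$L{\left(q,v \right)} = -2$ ($L{\left(q,v \right)} = 2 - 4 = -2$)
$g{\left(75,L{\left(-8,-7 \right)} \right)} - 18006 = 40 - 18006 = -17966$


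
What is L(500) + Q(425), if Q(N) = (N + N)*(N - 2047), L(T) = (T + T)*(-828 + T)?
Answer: -1706700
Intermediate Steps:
L(T) = 2*T*(-828 + T) (L(T) = (2*T)*(-828 + T) = 2*T*(-828 + T))
Q(N) = 2*N*(-2047 + N) (Q(N) = (2*N)*(-2047 + N) = 2*N*(-2047 + N))
L(500) + Q(425) = 2*500*(-828 + 500) + 2*425*(-2047 + 425) = 2*500*(-328) + 2*425*(-1622) = -328000 - 1378700 = -1706700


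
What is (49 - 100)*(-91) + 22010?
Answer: 26651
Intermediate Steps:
(49 - 100)*(-91) + 22010 = -51*(-91) + 22010 = 4641 + 22010 = 26651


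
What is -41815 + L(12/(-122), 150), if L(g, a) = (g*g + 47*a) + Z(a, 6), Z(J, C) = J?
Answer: -128802379/3721 ≈ -34615.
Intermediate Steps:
L(g, a) = g² + 48*a (L(g, a) = (g*g + 47*a) + a = (g² + 47*a) + a = g² + 48*a)
-41815 + L(12/(-122), 150) = -41815 + ((12/(-122))² + 48*150) = -41815 + ((12*(-1/122))² + 7200) = -41815 + ((-6/61)² + 7200) = -41815 + (36/3721 + 7200) = -41815 + 26791236/3721 = -128802379/3721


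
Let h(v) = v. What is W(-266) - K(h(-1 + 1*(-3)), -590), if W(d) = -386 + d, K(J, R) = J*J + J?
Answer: -664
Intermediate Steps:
K(J, R) = J + J² (K(J, R) = J² + J = J + J²)
W(-266) - K(h(-1 + 1*(-3)), -590) = (-386 - 266) - (-1 + 1*(-3))*(1 + (-1 + 1*(-3))) = -652 - (-1 - 3)*(1 + (-1 - 3)) = -652 - (-4)*(1 - 4) = -652 - (-4)*(-3) = -652 - 1*12 = -652 - 12 = -664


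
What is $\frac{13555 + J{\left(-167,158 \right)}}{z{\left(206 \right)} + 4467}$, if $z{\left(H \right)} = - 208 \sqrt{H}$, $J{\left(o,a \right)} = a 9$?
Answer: $\frac{66902259}{11041705} + \frac{3115216 \sqrt{206}}{11041705} \approx 10.108$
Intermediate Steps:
$J{\left(o,a \right)} = 9 a$
$\frac{13555 + J{\left(-167,158 \right)}}{z{\left(206 \right)} + 4467} = \frac{13555 + 9 \cdot 158}{- 208 \sqrt{206} + 4467} = \frac{13555 + 1422}{4467 - 208 \sqrt{206}} = \frac{14977}{4467 - 208 \sqrt{206}}$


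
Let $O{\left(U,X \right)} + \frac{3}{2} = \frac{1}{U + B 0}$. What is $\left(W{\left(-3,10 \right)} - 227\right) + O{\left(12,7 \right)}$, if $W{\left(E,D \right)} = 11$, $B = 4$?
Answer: $- \frac{2609}{12} \approx -217.42$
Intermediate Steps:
$O{\left(U,X \right)} = - \frac{3}{2} + \frac{1}{U}$ ($O{\left(U,X \right)} = - \frac{3}{2} + \frac{1}{U + 4 \cdot 0} = - \frac{3}{2} + \frac{1}{U + 0} = - \frac{3}{2} + \frac{1}{U}$)
$\left(W{\left(-3,10 \right)} - 227\right) + O{\left(12,7 \right)} = \left(11 - 227\right) - \left(\frac{3}{2} - \frac{1}{12}\right) = -216 + \left(- \frac{3}{2} + \frac{1}{12}\right) = -216 - \frac{17}{12} = - \frac{2609}{12}$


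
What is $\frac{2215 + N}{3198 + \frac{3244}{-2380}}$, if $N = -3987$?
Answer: $- \frac{1054340}{1901999} \approx -0.55433$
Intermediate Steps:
$\frac{2215 + N}{3198 + \frac{3244}{-2380}} = \frac{2215 - 3987}{3198 + \frac{3244}{-2380}} = - \frac{1772}{3198 + 3244 \left(- \frac{1}{2380}\right)} = - \frac{1772}{3198 - \frac{811}{595}} = - \frac{1772}{\frac{1901999}{595}} = \left(-1772\right) \frac{595}{1901999} = - \frac{1054340}{1901999}$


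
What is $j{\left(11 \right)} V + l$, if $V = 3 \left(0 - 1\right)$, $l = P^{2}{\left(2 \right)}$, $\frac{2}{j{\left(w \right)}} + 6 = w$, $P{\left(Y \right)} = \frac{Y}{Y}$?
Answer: $- \frac{1}{5} \approx -0.2$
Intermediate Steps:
$P{\left(Y \right)} = 1$
$j{\left(w \right)} = \frac{2}{-6 + w}$
$l = 1$ ($l = 1^{2} = 1$)
$V = -3$ ($V = 3 \left(-1\right) = -3$)
$j{\left(11 \right)} V + l = \frac{2}{-6 + 11} \left(-3\right) + 1 = \frac{2}{5} \left(-3\right) + 1 = - \frac{6}{5} + 1 = - \frac{1}{5}$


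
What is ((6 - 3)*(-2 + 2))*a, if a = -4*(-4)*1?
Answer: 0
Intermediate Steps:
a = 16 (a = 16*1 = 16)
((6 - 3)*(-2 + 2))*a = ((6 - 3)*(-2 + 2))*16 = (3*0)*16 = 0*16 = 0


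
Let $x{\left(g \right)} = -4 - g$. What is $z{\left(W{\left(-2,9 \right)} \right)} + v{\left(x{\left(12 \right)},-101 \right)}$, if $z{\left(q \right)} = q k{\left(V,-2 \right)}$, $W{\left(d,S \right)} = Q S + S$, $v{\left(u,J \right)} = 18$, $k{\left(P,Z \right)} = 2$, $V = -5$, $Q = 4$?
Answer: $108$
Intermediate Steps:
$W{\left(d,S \right)} = 5 S$ ($W{\left(d,S \right)} = 4 S + S = 5 S$)
$z{\left(q \right)} = 2 q$ ($z{\left(q \right)} = q 2 = 2 q$)
$z{\left(W{\left(-2,9 \right)} \right)} + v{\left(x{\left(12 \right)},-101 \right)} = 2 \cdot 5 \cdot 9 + 18 = 2 \cdot 45 + 18 = 90 + 18 = 108$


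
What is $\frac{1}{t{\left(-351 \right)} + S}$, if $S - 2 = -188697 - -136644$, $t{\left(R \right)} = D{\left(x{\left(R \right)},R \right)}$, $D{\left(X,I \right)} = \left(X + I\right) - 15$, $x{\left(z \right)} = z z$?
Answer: $\frac{1}{70784} \approx 1.4127 \cdot 10^{-5}$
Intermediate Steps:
$x{\left(z \right)} = z^{2}$
$D{\left(X,I \right)} = -15 + I + X$ ($D{\left(X,I \right)} = \left(I + X\right) - 15 = -15 + I + X$)
$t{\left(R \right)} = -15 + R + R^{2}$
$S = -52051$ ($S = 2 - 52053 = -52051$)
$\frac{1}{t{\left(-351 \right)} + S} = \frac{1}{\left(-15 - 351 + \left(-351\right)^{2}\right) - 52051} = \frac{1}{\left(-15 - 351 + 123201\right) - 52051} = \frac{1}{122835 - 52051} = \frac{1}{70784}$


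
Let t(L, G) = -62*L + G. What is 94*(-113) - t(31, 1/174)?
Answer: -1513801/174 ≈ -8700.0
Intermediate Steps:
t(L, G) = G - 62*L
94*(-113) - t(31, 1/174) = 94*(-113) - (1/174 - 62*31) = -10622 - (1/174 - 1922) = -10622 - 1*(-334427/174) = -10622 + 334427/174 = -1513801/174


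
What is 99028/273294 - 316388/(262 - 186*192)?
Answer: 22494371168/2422068075 ≈ 9.2873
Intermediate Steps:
99028/273294 - 316388/(262 - 186*192) = 99028*(1/273294) - 316388/(262 - 35712) = 49514/136647 - 316388/(-35450) = 49514/136647 - 316388*(-1/35450) = 49514/136647 + 158194/17725 = 22494371168/2422068075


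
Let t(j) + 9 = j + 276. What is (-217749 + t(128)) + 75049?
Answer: -142305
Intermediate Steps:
t(j) = 267 + j (t(j) = -9 + (j + 276) = -9 + (276 + j) = 267 + j)
(-217749 + t(128)) + 75049 = (-217749 + (267 + 128)) + 75049 = (-217749 + 395) + 75049 = -217354 + 75049 = -142305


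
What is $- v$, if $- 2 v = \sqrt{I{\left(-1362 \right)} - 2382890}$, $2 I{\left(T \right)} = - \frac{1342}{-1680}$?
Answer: $\frac{i \sqrt{420341725545}}{840} \approx 771.83 i$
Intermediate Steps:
$I{\left(T \right)} = \frac{671}{1680}$ ($I{\left(T \right)} = \frac{\left(-1342\right) \frac{1}{-1680}}{2} = \frac{\left(-1342\right) \left(- \frac{1}{1680}\right)}{2} = \frac{1}{2} \cdot \frac{671}{840} = \frac{671}{1680}$)
$v = - \frac{i \sqrt{420341725545}}{840}$ ($v = - \frac{\sqrt{\frac{671}{1680} - 2382890}}{2} = - \frac{\sqrt{- \frac{4003254529}{1680}}}{2} = - \frac{\frac{1}{420} i \sqrt{420341725545}}{2} = - \frac{i \sqrt{420341725545}}{840} \approx - 771.83 i$)
$- v = - \frac{\left(-1\right) i \sqrt{420341725545}}{840} = \frac{i \sqrt{420341725545}}{840}$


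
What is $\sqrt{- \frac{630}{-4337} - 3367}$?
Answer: $\frac{7 i \sqrt{1292430337}}{4337} \approx 58.025 i$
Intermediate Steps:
$\sqrt{- \frac{630}{-4337} - 3367} = \sqrt{\left(-630\right) \left(- \frac{1}{4337}\right) - 3367} = \sqrt{\frac{630}{4337} - 3367} = \sqrt{- \frac{14602049}{4337}} = \frac{7 i \sqrt{1292430337}}{4337}$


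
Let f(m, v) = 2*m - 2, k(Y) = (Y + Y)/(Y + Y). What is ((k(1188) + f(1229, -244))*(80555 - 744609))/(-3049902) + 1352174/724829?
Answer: 3878238527585/7224370643 ≈ 536.83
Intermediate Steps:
k(Y) = 1 (k(Y) = (2*Y)/((2*Y)) = (2*Y)*(1/(2*Y)) = 1)
f(m, v) = -2 + 2*m
((k(1188) + f(1229, -244))*(80555 - 744609))/(-3049902) + 1352174/724829 = ((1 + (-2 + 2*1229))*(80555 - 744609))/(-3049902) + 1352174/724829 = ((1 + (-2 + 2458))*(-664054))*(-1/3049902) + 1352174*(1/724829) = ((1 + 2456)*(-664054))*(-1/3049902) + 1352174/724829 = (2457*(-664054))*(-1/3049902) + 1352174/724829 = -1631580678*(-1/3049902) + 1352174/724829 = 5331963/9967 + 1352174/724829 = 3878238527585/7224370643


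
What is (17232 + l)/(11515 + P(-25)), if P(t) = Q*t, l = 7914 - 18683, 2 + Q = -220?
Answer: 6463/17065 ≈ 0.37873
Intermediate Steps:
Q = -222 (Q = -2 - 220 = -222)
l = -10769
P(t) = -222*t
(17232 + l)/(11515 + P(-25)) = (17232 - 10769)/(11515 - 222*(-25)) = 6463/(11515 + 5550) = 6463/17065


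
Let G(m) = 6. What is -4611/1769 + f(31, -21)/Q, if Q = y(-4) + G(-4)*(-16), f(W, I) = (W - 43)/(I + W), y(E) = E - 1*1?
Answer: -79929/30805 ≈ -2.5947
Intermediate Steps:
y(E) = -1 + E (y(E) = E - 1 = -1 + E)
f(W, I) = (-43 + W)/(I + W)
Q = -101 (Q = (-1 - 4) + 6*(-16) = -5 - 96 = -101)
-4611/1769 + f(31, -21)/Q = -4611/1769 + ((-43 + 31)/(-21 + 31))/(-101) = -4611*1/1769 + (-12/10)*(-1/101) = -159/61 + ((⅒)*(-12))*(-1/101) = -159/61 - 6/5*(-1/101) = -159/61 + 6/505 = -79929/30805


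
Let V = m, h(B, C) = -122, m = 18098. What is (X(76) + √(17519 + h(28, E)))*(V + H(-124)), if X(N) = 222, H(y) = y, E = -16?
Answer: 3990228 + 53922*√1933 ≈ 6.3610e+6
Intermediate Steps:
V = 18098
(X(76) + √(17519 + h(28, E)))*(V + H(-124)) = (222 + √(17519 - 122))*(18098 - 124) = (222 + √17397)*17974 = (222 + 3*√1933)*17974 = 3990228 + 53922*√1933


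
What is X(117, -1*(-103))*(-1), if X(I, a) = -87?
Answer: 87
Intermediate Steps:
X(117, -1*(-103))*(-1) = -87*(-1) = 87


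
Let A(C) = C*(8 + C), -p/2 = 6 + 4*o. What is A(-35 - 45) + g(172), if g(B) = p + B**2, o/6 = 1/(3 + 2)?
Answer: 176612/5 ≈ 35322.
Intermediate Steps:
o = 6/5 (o = 6/(3 + 2) = 6/5 ≈ 1.2000)
p = -108/5 (p = -2*(6 + 4*(6/5)) = -2*(6 + 24/5) = -2*54/5 = -108/5 ≈ -21.600)
g(B) = -108/5 + B**2
A(-35 - 45) + g(172) = (-35 - 45)*(8 + (-35 - 45)) + (-108/5 + 172**2) = -80*(8 - 80) + (-108/5 + 29584) = -80*(-72) + 147812/5 = 5760 + 147812/5 = 176612/5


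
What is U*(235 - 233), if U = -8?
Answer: -16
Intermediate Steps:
U*(235 - 233) = -8*(235 - 233) = -8*2 = -16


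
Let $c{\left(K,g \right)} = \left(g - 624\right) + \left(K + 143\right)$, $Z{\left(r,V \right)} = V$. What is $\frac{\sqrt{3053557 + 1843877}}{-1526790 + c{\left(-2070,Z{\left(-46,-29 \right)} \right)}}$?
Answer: $- \frac{\sqrt{4897434}}{1529370} \approx -0.001447$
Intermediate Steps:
$c{\left(K,g \right)} = -481 + K + g$ ($c{\left(K,g \right)} = \left(-624 + g\right) + \left(143 + K\right) = -481 + K + g$)
$\frac{\sqrt{3053557 + 1843877}}{-1526790 + c{\left(-2070,Z{\left(-46,-29 \right)} \right)}} = \frac{\sqrt{3053557 + 1843877}}{-1526790 - 2580} = \frac{\sqrt{4897434}}{-1526790 - 2580} = \frac{\sqrt{4897434}}{-1529370} = \sqrt{4897434} \left(- \frac{1}{1529370}\right) = - \frac{\sqrt{4897434}}{1529370}$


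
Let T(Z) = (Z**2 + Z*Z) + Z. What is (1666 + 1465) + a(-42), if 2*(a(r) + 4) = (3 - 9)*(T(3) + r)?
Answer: 3190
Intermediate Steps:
T(Z) = Z + 2*Z**2 (T(Z) = (Z**2 + Z**2) + Z = 2*Z**2 + Z = Z + 2*Z**2)
a(r) = -67 - 3*r (a(r) = -4 + ((3 - 9)*(3*(1 + 2*3) + r))/2 = -4 + (-6*(3*(1 + 6) + r))/2 = -4 + (-6*(3*7 + r))/2 = -4 + (-6*(21 + r))/2 = -4 + (-126 - 6*r)/2 = -4 + (-63 - 3*r) = -67 - 3*r)
(1666 + 1465) + a(-42) = (1666 + 1465) + (-67 - 3*(-42)) = 3131 + (-67 + 126) = 3131 + 59 = 3190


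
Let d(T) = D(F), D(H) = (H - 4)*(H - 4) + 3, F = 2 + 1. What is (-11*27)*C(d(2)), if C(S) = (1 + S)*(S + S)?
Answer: -11880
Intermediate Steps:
F = 3
D(H) = 3 + (-4 + H)² (D(H) = (-4 + H)*(-4 + H) + 3 = (-4 + H)² + 3 = 3 + (-4 + H)²)
d(T) = 4 (d(T) = 3 + (-4 + 3)² = 3 + (-1)² = 3 + 1 = 4)
C(S) = 2*S*(1 + S) (C(S) = (1 + S)*(2*S) = 2*S*(1 + S))
(-11*27)*C(d(2)) = (-11*27)*(2*4*(1 + 4)) = -594*4*5 = -297*40 = -11880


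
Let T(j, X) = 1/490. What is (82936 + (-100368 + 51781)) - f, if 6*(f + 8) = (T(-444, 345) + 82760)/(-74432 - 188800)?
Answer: 8862998104987/257967360 ≈ 34357.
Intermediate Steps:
T(j, X) = 1/490
f = -2077256347/257967360 (f = -8 + ((1/490 + 82760)/(-74432 - 188800))/6 = -8 + ((40552401/490)/(-263232))/6 = -8 + ((40552401/490)*(-1/263232))/6 = -8 + (⅙)*(-13517467/42994560) = -8 - 13517467/257967360 = -2077256347/257967360 ≈ -8.0524)
(82936 + (-100368 + 51781)) - f = (82936 + (-100368 + 51781)) - 1*(-2077256347/257967360) = (82936 - 48587) + 2077256347/257967360 = 34349 + 2077256347/257967360 = 8862998104987/257967360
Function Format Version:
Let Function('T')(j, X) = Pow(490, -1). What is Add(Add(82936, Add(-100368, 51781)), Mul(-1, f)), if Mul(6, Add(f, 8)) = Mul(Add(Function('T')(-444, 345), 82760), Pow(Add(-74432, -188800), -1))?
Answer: Rational(8862998104987, 257967360) ≈ 34357.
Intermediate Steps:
Function('T')(j, X) = Rational(1, 490)
f = Rational(-2077256347, 257967360) (f = Add(-8, Mul(Rational(1, 6), Mul(Add(Rational(1, 490), 82760), Pow(Add(-74432, -188800), -1)))) = Add(-8, Mul(Rational(1, 6), Mul(Rational(40552401, 490), Pow(-263232, -1)))) = Add(-8, Mul(Rational(1, 6), Mul(Rational(40552401, 490), Rational(-1, 263232)))) = Add(-8, Mul(Rational(1, 6), Rational(-13517467, 42994560))) = Add(-8, Rational(-13517467, 257967360)) = Rational(-2077256347, 257967360) ≈ -8.0524)
Add(Add(82936, Add(-100368, 51781)), Mul(-1, f)) = Add(Add(82936, Add(-100368, 51781)), Mul(-1, Rational(-2077256347, 257967360))) = Add(Add(82936, -48587), Rational(2077256347, 257967360)) = Add(34349, Rational(2077256347, 257967360)) = Rational(8862998104987, 257967360)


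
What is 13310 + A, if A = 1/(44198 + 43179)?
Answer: 1162987871/87377 ≈ 13310.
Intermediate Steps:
A = 1/87377 ≈ 1.1445e-5
13310 + A = 13310 + 1/87377 = 1162987871/87377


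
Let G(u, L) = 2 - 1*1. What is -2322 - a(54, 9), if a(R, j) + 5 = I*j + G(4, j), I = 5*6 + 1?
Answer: -2597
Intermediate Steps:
G(u, L) = 1 (G(u, L) = 2 - 1 = 1)
I = 31 (I = 30 + 1 = 31)
a(R, j) = -4 + 31*j (a(R, j) = -5 + (31*j + 1) = -5 + (1 + 31*j) = -4 + 31*j)
-2322 - a(54, 9) = -2322 - (-4 + 31*9) = -2322 - (-4 + 279) = -2322 - 1*275 = -2322 - 275 = -2597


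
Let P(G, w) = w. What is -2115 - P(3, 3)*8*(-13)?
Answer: -1803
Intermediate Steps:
-2115 - P(3, 3)*8*(-13) = -2115 - 3*8*(-13) = -2115 - 24*(-13) = -2115 - 1*(-312) = -2115 + 312 = -1803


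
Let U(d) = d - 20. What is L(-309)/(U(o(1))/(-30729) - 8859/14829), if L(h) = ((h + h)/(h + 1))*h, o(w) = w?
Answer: 14502938213007/13959918280 ≈ 1038.9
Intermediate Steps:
U(d) = -20 + d
L(h) = 2*h²/(1 + h) (L(h) = ((2*h)/(1 + h))*h = (2*h/(1 + h))*h = 2*h²/(1 + h))
L(-309)/(U(o(1))/(-30729) - 8859/14829) = (2*(-309)²/(1 - 309))/((-20 + 1)/(-30729) - 8859/14829) = (2*95481/(-308))/(-19*(-1/30729) - 8859*1/14829) = (2*95481*(-1/308))/(19/30729 - 2953/4943) = -95481/(154*(-90648820/151893447)) = -95481/154*(-151893447/90648820) = 14502938213007/13959918280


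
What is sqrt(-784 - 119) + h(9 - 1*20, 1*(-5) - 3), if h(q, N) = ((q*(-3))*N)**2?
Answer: 69696 + I*sqrt(903) ≈ 69696.0 + 30.05*I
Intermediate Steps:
h(q, N) = 9*N**2*q**2 (h(q, N) = ((-3*q)*N)**2 = (-3*N*q)**2 = 9*N**2*q**2)
sqrt(-784 - 119) + h(9 - 1*20, 1*(-5) - 3) = sqrt(-784 - 119) + 9*(1*(-5) - 3)**2*(9 - 1*20)**2 = sqrt(-903) + 9*(-5 - 3)**2*(9 - 20)**2 = I*sqrt(903) + 9*(-8)**2*(-11)**2 = I*sqrt(903) + 9*64*121 = I*sqrt(903) + 69696 = 69696 + I*sqrt(903)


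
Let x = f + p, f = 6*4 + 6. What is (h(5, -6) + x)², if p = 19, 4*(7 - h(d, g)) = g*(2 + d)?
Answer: 17689/4 ≈ 4422.3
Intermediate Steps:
h(d, g) = 7 - g*(2 + d)/4
f = 30 (f = 24 + 6 = 30)
x = 49 (x = 30 + 19 = 49)
(h(5, -6) + x)² = ((7 - ½*(-6) - ¼*5*(-6)) + 49)² = ((7 + 3 + 15/2) + 49)² = (35/2 + 49)² = (133/2)² = 17689/4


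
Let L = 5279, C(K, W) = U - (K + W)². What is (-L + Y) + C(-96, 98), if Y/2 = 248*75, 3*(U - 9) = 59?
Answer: 95837/3 ≈ 31946.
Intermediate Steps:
U = 86/3 (U = 9 + (⅓)*59 = 9 + 59/3 = 86/3 ≈ 28.667)
C(K, W) = 86/3 - (K + W)²
Y = 37200 (Y = 2*(248*75) = 2*18600 = 37200)
(-L + Y) + C(-96, 98) = (-1*5279 + 37200) + (86/3 - (-96 + 98)²) = (-5279 + 37200) + (86/3 - 1*2²) = 31921 + (86/3 - 1*4) = 31921 + (86/3 - 4) = 31921 + 74/3 = 95837/3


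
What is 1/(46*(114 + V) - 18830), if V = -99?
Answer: -1/18140 ≈ -5.5127e-5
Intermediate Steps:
1/(46*(114 + V) - 18830) = 1/(46*(114 - 99) - 18830) = 1/(46*15 - 18830) = 1/(690 - 18830) = 1/(-18140) = -1/18140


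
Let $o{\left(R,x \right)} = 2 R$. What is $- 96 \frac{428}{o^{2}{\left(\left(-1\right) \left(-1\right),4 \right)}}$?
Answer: $-10272$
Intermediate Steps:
$- 96 \frac{428}{o^{2}{\left(\left(-1\right) \left(-1\right),4 \right)}} = - 96 \frac{428}{\left(2 \left(\left(-1\right) \left(-1\right)\right)\right)^{2}} = - 96 \frac{428}{\left(2 \cdot 1\right)^{2}} = - 96 \frac{428}{2^{2}} = - 96 \cdot \frac{428}{4} = - 96 \cdot 428 \cdot \frac{1}{4} = \left(-96\right) 107 = -10272$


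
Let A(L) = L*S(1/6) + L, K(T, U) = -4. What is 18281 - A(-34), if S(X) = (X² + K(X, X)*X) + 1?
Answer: 329891/18 ≈ 18327.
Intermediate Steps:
S(X) = 1 + X² - 4*X (S(X) = (X² - 4*X) + 1 = 1 + X² - 4*X)
A(L) = 49*L/36 (A(L) = L*(1 + (1/6)² - 4/6) + L = L*(1 + (⅙)² - 4*⅙) + L = L*(1 + 1/36 - ⅔) + L = L*(13/36) + L = 13*L/36 + L = 49*L/36)
18281 - A(-34) = 18281 - 49*(-34)/36 = 18281 - 1*(-833/18) = 18281 + 833/18 = 329891/18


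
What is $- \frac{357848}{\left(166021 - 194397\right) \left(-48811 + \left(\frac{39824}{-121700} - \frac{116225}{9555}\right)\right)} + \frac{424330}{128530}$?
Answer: $\frac{10419987374616228001}{3156472011203432266} \approx 3.3012$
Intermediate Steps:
$- \frac{357848}{\left(166021 - 194397\right) \left(-48811 + \left(\frac{39824}{-121700} - \frac{116225}{9555}\right)\right)} + \frac{424330}{128530} = - \frac{357848}{\left(-28376\right) \left(-48811 + \left(39824 \left(- \frac{1}{121700}\right) - \frac{23245}{1911}\right)\right)} + 424330 \cdot \frac{1}{128530} = - \frac{357848}{\left(-28376\right) \left(-48811 - \frac{726255041}{58142175}\right)} + \frac{42433}{12853} = - \frac{357848}{\left(-28376\right) \left(- \frac{2838703958966}{58142175}\right)} + \frac{42433}{12853} = - \frac{357848}{\frac{80551063539619216}{58142175}} + \frac{42433}{12853} = \left(-357848\right) \frac{58142175}{80551063539619216} + \frac{42433}{12853} = - \frac{63433112925}{245582510791522} + \frac{42433}{12853} = \frac{10419987374616228001}{3156472011203432266}$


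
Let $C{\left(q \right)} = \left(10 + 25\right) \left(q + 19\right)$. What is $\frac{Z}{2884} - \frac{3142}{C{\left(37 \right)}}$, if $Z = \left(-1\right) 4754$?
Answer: $- \frac{328203}{100940} \approx -3.2515$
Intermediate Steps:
$Z = -4754$
$C{\left(q \right)} = 665 + 35 q$ ($C{\left(q \right)} = 35 \left(19 + q\right) = 665 + 35 q$)
$\frac{Z}{2884} - \frac{3142}{C{\left(37 \right)}} = - \frac{4754}{2884} - \frac{3142}{665 + 35 \cdot 37} = \left(-4754\right) \frac{1}{2884} - \frac{3142}{665 + 1295} = - \frac{2377}{1442} - \frac{3142}{1960} = - \frac{2377}{1442} - \frac{1571}{980} = - \frac{328203}{100940}$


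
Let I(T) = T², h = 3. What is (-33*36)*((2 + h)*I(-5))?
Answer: -148500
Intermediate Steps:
(-33*36)*((2 + h)*I(-5)) = (-33*36)*((2 + 3)*(-5)²) = -5940*25 = -1188*125 = -148500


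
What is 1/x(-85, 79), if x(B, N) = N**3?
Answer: 1/493039 ≈ 2.0282e-6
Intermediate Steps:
1/x(-85, 79) = 1/(79**3) = 1/493039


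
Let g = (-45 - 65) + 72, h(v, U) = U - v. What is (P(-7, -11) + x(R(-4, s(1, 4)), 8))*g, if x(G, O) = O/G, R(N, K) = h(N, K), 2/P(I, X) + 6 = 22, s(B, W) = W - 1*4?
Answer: -323/4 ≈ -80.750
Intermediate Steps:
s(B, W) = -4 + W (s(B, W) = W - 4 = -4 + W)
P(I, X) = ⅛ (P(I, X) = 2/(-6 + 22) = 2/16 = 2*(1/16) = ⅛)
R(N, K) = K - N
g = -38 (g = -110 + 72 = -38)
(P(-7, -11) + x(R(-4, s(1, 4)), 8))*g = (⅛ + 8/((-4 + 4) - 1*(-4)))*(-38) = (⅛ + 8/(0 + 4))*(-38) = (⅛ + 8/4)*(-38) = (⅛ + 8*(¼))*(-38) = (⅛ + 2)*(-38) = (17/8)*(-38) = -323/4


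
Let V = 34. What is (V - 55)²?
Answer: 441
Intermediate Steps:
(V - 55)² = (34 - 55)² = (-21)² = 441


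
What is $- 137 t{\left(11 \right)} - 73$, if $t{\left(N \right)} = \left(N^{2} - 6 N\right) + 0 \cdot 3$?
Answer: $-7608$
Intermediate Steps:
$t{\left(N \right)} = N^{2} - 6 N$ ($t{\left(N \right)} = \left(N^{2} - 6 N\right) + 0 = N^{2} - 6 N$)
$- 137 t{\left(11 \right)} - 73 = - 137 \cdot 11 \left(-6 + 11\right) - 73 = - 137 \cdot 11 \cdot 5 - 73 = \left(-137\right) 55 - 73 = -7535 - 73 = -7608$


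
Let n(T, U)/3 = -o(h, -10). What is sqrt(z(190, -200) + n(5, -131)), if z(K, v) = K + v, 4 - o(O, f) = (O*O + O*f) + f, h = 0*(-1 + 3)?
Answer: 2*I*sqrt(13) ≈ 7.2111*I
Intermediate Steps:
h = 0 (h = 0*2 = 0)
o(O, f) = 4 - f - O**2 - O*f (o(O, f) = 4 - ((O*O + O*f) + f) = 4 - ((O**2 + O*f) + f) = 4 - (f + O**2 + O*f) = 4 + (-f - O**2 - O*f) = 4 - f - O**2 - O*f)
n(T, U) = -42 (n(T, U) = 3*(-(4 - 1*(-10) - 1*0**2 - 1*0*(-10))) = 3*(-(4 + 10 - 1*0 + 0)) = 3*(-(4 + 10 + 0 + 0)) = 3*(-1*14) = 3*(-14) = -42)
sqrt(z(190, -200) + n(5, -131)) = sqrt((190 - 200) - 42) = sqrt(-10 - 42) = sqrt(-52) = 2*I*sqrt(13)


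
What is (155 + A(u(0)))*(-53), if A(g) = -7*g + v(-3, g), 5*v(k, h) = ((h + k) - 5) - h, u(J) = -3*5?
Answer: -68476/5 ≈ -13695.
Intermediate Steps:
u(J) = -15
v(k, h) = -1 + k/5 (v(k, h) = (((h + k) - 5) - h)/5 = ((-5 + h + k) - h)/5 = (-5 + k)/5 = -1 + k/5)
A(g) = -8/5 - 7*g (A(g) = -7*g + (-1 + (1/5)*(-3)) = -7*g + (-1 - 3/5) = -7*g - 8/5 = -8/5 - 7*g)
(155 + A(u(0)))*(-53) = (155 + (-8/5 - 7*(-15)))*(-53) = (155 + (-8/5 + 105))*(-53) = (155 + 517/5)*(-53) = (1292/5)*(-53) = -68476/5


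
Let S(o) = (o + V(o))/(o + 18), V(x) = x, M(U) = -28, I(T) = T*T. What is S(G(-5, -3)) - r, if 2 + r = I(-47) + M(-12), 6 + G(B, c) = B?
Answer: -15275/7 ≈ -2182.1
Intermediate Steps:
I(T) = T²
G(B, c) = -6 + B
r = 2179 (r = -2 + ((-47)² - 28) = -2 + (2209 - 28) = -2 + 2181 = 2179)
S(o) = 2*o/(18 + o) (S(o) = (o + o)/(o + 18) = (2*o)/(18 + o) = 2*o/(18 + o))
S(G(-5, -3)) - r = 2*(-6 - 5)/(18 + (-6 - 5)) - 1*2179 = 2*(-11)/(18 - 11) - 2179 = 2*(-11)/7 - 2179 = 2*(-11)*(⅐) - 2179 = -22/7 - 2179 = -15275/7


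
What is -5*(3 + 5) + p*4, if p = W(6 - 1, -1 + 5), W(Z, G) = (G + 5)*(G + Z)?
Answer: 284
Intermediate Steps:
W(Z, G) = (5 + G)*(G + Z)
p = 81 (p = (-1 + 5)² + 5*(-1 + 5) + 5*(6 - 1) + (-1 + 5)*(6 - 1) = 4² + 5*4 + 5*5 + 4*5 = 16 + 20 + 25 + 20 = 81)
-5*(3 + 5) + p*4 = -5*(3 + 5) + 81*4 = -5*8 + 324 = -40 + 324 = 284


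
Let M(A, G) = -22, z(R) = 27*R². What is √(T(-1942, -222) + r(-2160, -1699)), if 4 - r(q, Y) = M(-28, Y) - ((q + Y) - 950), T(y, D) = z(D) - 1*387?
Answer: √1325498 ≈ 1151.3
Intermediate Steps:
T(y, D) = -387 + 27*D² (T(y, D) = 27*D² - 1*387 = 27*D² - 387 = -387 + 27*D²)
r(q, Y) = -924 + Y + q (r(q, Y) = 4 - (-22 - ((q + Y) - 950)) = 4 - (-22 - ((Y + q) - 950)) = 4 - (-22 - (-950 + Y + q)) = 4 - (-22 + (950 - Y - q)) = 4 - (928 - Y - q) = 4 + (-928 + Y + q) = -924 + Y + q)
√(T(-1942, -222) + r(-2160, -1699)) = √((-387 + 27*(-222)²) + (-924 - 1699 - 2160)) = √((-387 + 27*49284) - 4783) = √((-387 + 1330668) - 4783) = √(1330281 - 4783) = √1325498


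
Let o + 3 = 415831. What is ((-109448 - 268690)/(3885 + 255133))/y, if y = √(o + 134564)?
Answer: -3317*√137598/625269452 ≈ -0.0019678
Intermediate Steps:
o = 415828 (o = -3 + 415831 = 415828)
y = 2*√137598 (y = √(415828 + 134564) = √550392 = 2*√137598 ≈ 741.88)
((-109448 - 268690)/(3885 + 255133))/y = ((-109448 - 268690)/(3885 + 255133))/((2*√137598)) = (-378138/259018)*(√137598/275196) = (-378138*1/259018)*(√137598/275196) = -3317*√137598/625269452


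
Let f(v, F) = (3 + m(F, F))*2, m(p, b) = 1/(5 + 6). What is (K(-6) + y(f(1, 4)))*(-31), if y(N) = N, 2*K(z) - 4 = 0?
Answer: -2790/11 ≈ -253.64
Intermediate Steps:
m(p, b) = 1/11
K(z) = 2 (K(z) = 2 + (1/2)*0 = 2 + 0 = 2)
f(v, F) = 68/11 (f(v, F) = (3 + 1/11)*2 = (34/11)*2 = 68/11)
(K(-6) + y(f(1, 4)))*(-31) = (2 + 68/11)*(-31) = (90/11)*(-31) = -2790/11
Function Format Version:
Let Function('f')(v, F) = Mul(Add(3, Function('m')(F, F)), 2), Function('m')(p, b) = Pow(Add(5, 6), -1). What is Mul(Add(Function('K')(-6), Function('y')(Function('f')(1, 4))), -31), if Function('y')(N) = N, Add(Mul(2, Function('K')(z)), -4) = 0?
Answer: Rational(-2790, 11) ≈ -253.64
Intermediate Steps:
Function('m')(p, b) = Rational(1, 11) (Function('m')(p, b) = Pow(11, -1) = Rational(1, 11))
Function('K')(z) = 2 (Function('K')(z) = Add(2, Mul(Rational(1, 2), 0)) = Add(2, 0) = 2)
Function('f')(v, F) = Rational(68, 11) (Function('f')(v, F) = Mul(Add(3, Rational(1, 11)), 2) = Mul(Rational(34, 11), 2) = Rational(68, 11))
Mul(Add(Function('K')(-6), Function('y')(Function('f')(1, 4))), -31) = Mul(Add(2, Rational(68, 11)), -31) = Mul(Rational(90, 11), -31) = Rational(-2790, 11)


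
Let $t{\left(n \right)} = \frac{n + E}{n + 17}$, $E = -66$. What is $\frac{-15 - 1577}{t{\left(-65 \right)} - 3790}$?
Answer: $\frac{76416}{181789} \approx 0.42036$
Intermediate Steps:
$t{\left(n \right)} = \frac{-66 + n}{17 + n}$ ($t{\left(n \right)} = \frac{n - 66}{n + 17} = \frac{-66 + n}{17 + n}$)
$\frac{-15 - 1577}{t{\left(-65 \right)} - 3790} = \frac{-15 - 1577}{\frac{-66 - 65}{17 - 65} - 3790} = - \frac{1592}{\frac{1}{-48} \left(-131\right) - 3790} = - \frac{1592}{\left(- \frac{1}{48}\right) \left(-131\right) - 3790} = - \frac{1592}{\frac{131}{48} - 3790} = - \frac{1592}{- \frac{181789}{48}} = \left(-1592\right) \left(- \frac{48}{181789}\right) = \frac{76416}{181789}$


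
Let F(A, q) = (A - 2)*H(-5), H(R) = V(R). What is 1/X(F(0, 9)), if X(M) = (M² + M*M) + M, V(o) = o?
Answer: 1/210 ≈ 0.0047619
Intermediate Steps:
H(R) = R
F(A, q) = 10 - 5*A (F(A, q) = (A - 2)*(-5) = (-2 + A)*(-5) = 10 - 5*A)
X(M) = M + 2*M² (X(M) = (M² + M²) + M = 2*M² + M = M + 2*M²)
1/X(F(0, 9)) = 1/((10 - 5*0)*(1 + 2*(10 - 5*0))) = 1/((10 + 0)*(1 + 2*(10 + 0))) = 1/(10*(1 + 2*10)) = 1/(10*(1 + 20)) = 1/(10*21) = 1/210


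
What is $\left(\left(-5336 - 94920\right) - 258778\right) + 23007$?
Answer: $-336027$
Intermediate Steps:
$\left(\left(-5336 - 94920\right) - 258778\right) + 23007 = \left(-100256 - 258778\right) + 23007 = -359034 + 23007 = -336027$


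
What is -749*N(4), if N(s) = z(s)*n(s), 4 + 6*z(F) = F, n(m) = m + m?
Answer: 0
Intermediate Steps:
n(m) = 2*m
z(F) = -⅔ + F/6
N(s) = 2*s*(-⅔ + s/6) (N(s) = (-⅔ + s/6)*(2*s) = 2*s*(-⅔ + s/6))
-749*N(4) = -749*4*(-4 + 4)/3 = -749*4*0/3 = -749*0 = 0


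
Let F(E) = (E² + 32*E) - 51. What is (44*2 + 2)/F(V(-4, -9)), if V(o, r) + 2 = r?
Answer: -15/47 ≈ -0.31915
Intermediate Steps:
V(o, r) = -2 + r
F(E) = -51 + E² + 32*E
(44*2 + 2)/F(V(-4, -9)) = (44*2 + 2)/(-51 + (-2 - 9)² + 32*(-2 - 9)) = (88 + 2)/(-51 + (-11)² + 32*(-11)) = 90/(-51 + 121 - 352) = 90/(-282) = 90*(-1/282) = -15/47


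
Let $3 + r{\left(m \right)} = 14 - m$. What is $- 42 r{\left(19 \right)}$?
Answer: $336$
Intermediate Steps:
$r{\left(m \right)} = 11 - m$ ($r{\left(m \right)} = -3 - \left(-14 + m\right) = 11 - m$)
$- 42 r{\left(19 \right)} = - 42 \left(11 - 19\right) = \left(-42\right) \left(-8\right) = 336$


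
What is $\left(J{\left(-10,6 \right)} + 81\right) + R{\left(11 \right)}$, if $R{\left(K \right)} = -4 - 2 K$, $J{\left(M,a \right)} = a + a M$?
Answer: $1$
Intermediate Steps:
$J{\left(M,a \right)} = a + M a$
$\left(J{\left(-10,6 \right)} + 81\right) + R{\left(11 \right)} = \left(6 \left(1 - 10\right) + 81\right) - 26 = \left(6 \left(-9\right) + 81\right) - 26 = \left(-54 + 81\right) - 26 = 27 - 26 = 1$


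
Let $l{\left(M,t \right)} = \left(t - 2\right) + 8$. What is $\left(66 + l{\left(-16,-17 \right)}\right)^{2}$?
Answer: $3025$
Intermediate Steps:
$l{\left(M,t \right)} = 6 + t$ ($l{\left(M,t \right)} = \left(-2 + t\right) + 8 = 6 + t$)
$\left(66 + l{\left(-16,-17 \right)}\right)^{2} = \left(66 + \left(6 - 17\right)\right)^{2} = \left(66 - 11\right)^{2} = 55^{2} = 3025$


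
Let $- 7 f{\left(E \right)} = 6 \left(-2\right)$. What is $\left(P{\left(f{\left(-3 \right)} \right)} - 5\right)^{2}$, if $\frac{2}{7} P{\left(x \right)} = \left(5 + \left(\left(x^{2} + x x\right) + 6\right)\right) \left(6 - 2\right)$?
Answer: $\frac{2621161}{49} \approx 53493.0$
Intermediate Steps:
$f{\left(E \right)} = \frac{12}{7}$ ($f{\left(E \right)} = - \frac{6 \left(-2\right)}{7} = \left(- \frac{1}{7}\right) \left(-12\right) = \frac{12}{7}$)
$P{\left(x \right)} = 154 + 28 x^{2}$ ($P{\left(x \right)} = \frac{7 \left(5 + \left(\left(x^{2} + x x\right) + 6\right)\right) \left(6 - 2\right)}{2} = \frac{7 \left(5 + \left(\left(x^{2} + x^{2}\right) + 6\right)\right) 4}{2} = \frac{7 \left(5 + \left(2 x^{2} + 6\right)\right) 4}{2} = \frac{7 \left(5 + \left(6 + 2 x^{2}\right)\right) 4}{2} = \frac{7 \left(11 + 2 x^{2}\right) 4}{2} = \frac{7 \left(44 + 8 x^{2}\right)}{2} = 154 + 28 x^{2}$)
$\left(P{\left(f{\left(-3 \right)} \right)} - 5\right)^{2} = \left(\left(154 + 28 \left(\frac{12}{7}\right)^{2}\right) - 5\right)^{2} = \left(\left(154 + 28 \cdot \frac{144}{49}\right) - 5\right)^{2} = \left(\left(154 + \frac{576}{7}\right) - 5\right)^{2} = \left(\frac{1654}{7} - 5\right)^{2} = \left(\frac{1619}{7}\right)^{2} = \frac{2621161}{49}$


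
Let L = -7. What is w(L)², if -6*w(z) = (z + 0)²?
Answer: 2401/36 ≈ 66.694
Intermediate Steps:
w(z) = -z²/6 (w(z) = -(z + 0)²/6 = -z²/6)
w(L)² = (-⅙*(-7)²)² = (-⅙*49)² = (-49/6)² = 2401/36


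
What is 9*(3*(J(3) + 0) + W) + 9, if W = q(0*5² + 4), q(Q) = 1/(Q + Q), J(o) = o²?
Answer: 2025/8 ≈ 253.13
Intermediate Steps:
q(Q) = 1/(2*Q)
W = ⅛ (W = 1/(2*(0*5² + 4)) = 1/(2*(0*25 + 4)) = 1/(2*(0 + 4)) = (½)/4 = (½)*(¼) = ⅛ ≈ 0.12500)
9*(3*(J(3) + 0) + W) + 9 = 9*(3*(3² + 0) + ⅛) + 9 = 9*(3*(9 + 0) + ⅛) + 9 = 9*(3*9 + ⅛) + 9 = 9*(27 + ⅛) + 9 = 9*(217/8) + 9 = 1953/8 + 9 = 2025/8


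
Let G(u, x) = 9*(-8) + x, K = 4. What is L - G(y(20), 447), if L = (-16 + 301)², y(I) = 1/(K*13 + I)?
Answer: 80850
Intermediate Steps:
y(I) = 1/(52 + I) (y(I) = 1/(4*13 + I) = 1/(52 + I))
L = 81225 (L = 285² = 81225)
G(u, x) = -72 + x
L - G(y(20), 447) = 81225 - (-72 + 447) = 81225 - 1*375 = 81225 - 375 = 80850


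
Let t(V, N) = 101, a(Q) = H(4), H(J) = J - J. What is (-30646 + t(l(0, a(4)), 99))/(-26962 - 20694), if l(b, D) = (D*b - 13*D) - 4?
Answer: 30545/47656 ≈ 0.64095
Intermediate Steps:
H(J) = 0
a(Q) = 0
l(b, D) = -4 - 13*D + D*b (l(b, D) = (-13*D + D*b) - 4 = -4 - 13*D + D*b)
(-30646 + t(l(0, a(4)), 99))/(-26962 - 20694) = (-30646 + 101)/(-26962 - 20694) = -30545/(-47656) = -30545*(-1/47656) = 30545/47656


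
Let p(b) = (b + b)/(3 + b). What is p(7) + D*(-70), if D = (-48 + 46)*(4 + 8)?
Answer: 8407/5 ≈ 1681.4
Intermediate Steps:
D = -24 (D = -2*12 = -24)
p(b) = 2*b/(3 + b) (p(b) = (2*b)/(3 + b) = 2*b/(3 + b))
p(7) + D*(-70) = 2*7/(3 + 7) - 24*(-70) = 2*7/10 + 1680 = 2*7*(1/10) + 1680 = 7/5 + 1680 = 8407/5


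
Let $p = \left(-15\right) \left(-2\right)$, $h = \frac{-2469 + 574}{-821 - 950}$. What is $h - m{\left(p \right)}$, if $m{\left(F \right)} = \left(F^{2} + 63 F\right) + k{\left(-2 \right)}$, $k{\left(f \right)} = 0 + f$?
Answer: $- \frac{4935653}{1771} \approx -2786.9$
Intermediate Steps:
$k{\left(f \right)} = f$
$h = \frac{1895}{1771}$ ($h = - \frac{1895}{-1771} = \left(-1895\right) \left(- \frac{1}{1771}\right) = \frac{1895}{1771} \approx 1.07$)
$p = 30$
$m{\left(F \right)} = -2 + F^{2} + 63 F$ ($m{\left(F \right)} = \left(F^{2} + 63 F\right) - 2 = -2 + F^{2} + 63 F$)
$h - m{\left(p \right)} = \frac{1895}{1771} - \left(-2 + 30^{2} + 63 \cdot 30\right) = \frac{1895}{1771} - \left(-2 + 900 + 1890\right) = \frac{1895}{1771} - 2788 = - \frac{4935653}{1771}$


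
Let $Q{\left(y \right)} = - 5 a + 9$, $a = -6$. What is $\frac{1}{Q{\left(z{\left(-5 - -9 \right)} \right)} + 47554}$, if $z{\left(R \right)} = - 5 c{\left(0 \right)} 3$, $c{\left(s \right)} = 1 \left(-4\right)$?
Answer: $\frac{1}{47593} \approx 2.1011 \cdot 10^{-5}$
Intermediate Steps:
$c{\left(s \right)} = -4$
$z{\left(R \right)} = 60$ ($z{\left(R \right)} = \left(-5\right) \left(-4\right) 3 = 20 \cdot 3 = 60$)
$Q{\left(y \right)} = 39$ ($Q{\left(y \right)} = \left(-5\right) \left(-6\right) + 9 = 30 + 9 = 39$)
$\frac{1}{Q{\left(z{\left(-5 - -9 \right)} \right)} + 47554} = \frac{1}{39 + 47554} = \frac{1}{47593}$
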